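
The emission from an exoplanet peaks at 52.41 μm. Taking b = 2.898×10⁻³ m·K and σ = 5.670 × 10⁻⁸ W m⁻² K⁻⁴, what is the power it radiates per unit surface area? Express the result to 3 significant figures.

Wien's law: T = b/λ_max = 2.898×10⁻³/5.241×10⁻⁵ = 55.2948 K.
Then I = σT⁴ = 5.670×10⁻⁸×(55.2948)⁴ = 0.530 W/m².

I ≈ 0.530 W/m²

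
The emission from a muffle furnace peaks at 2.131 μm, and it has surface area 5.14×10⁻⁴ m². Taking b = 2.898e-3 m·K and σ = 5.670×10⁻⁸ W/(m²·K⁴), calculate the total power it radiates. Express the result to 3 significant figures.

P ≈ 99.7 W

Wien's law: T = b/λ_max = 2.898×10⁻³/2.131×10⁻⁶ = 1359.92 K.
Area A = 5.14×10⁻⁴ m².
Then P = σAT⁴ = 5.670×10⁻⁸×5.14×10⁻⁴×(1359.92)⁴ = 99.7 W.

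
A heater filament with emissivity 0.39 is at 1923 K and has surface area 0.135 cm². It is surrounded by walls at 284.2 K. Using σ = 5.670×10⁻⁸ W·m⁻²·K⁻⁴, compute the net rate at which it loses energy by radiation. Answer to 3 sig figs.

Net loss ≈ 4.08 W

Area A = 0.135 cm² = 1.35×10⁻⁵ m².
Net radiated power P_net = εσA(T⁴ − T₀⁴) = 0.39×5.670×10⁻⁸×1.35×10⁻⁵×(1923⁴ − 284.2⁴).
T⁴ − T₀⁴ = 1.36747×10¹³ − 6.52373×10⁹ = 1.36682×10¹³ K⁴, so P_net = 4.08 W.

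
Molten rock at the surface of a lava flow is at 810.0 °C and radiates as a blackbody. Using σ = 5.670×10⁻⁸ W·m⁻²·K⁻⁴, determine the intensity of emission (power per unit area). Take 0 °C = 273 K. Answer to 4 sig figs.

I ≈ 7.800×10⁴ W/m²

T = 810.0 °C + 273 = 1083.0 K.
Stefan–Boltzmann: I = σT⁴ = 5.670×10⁻⁸ × (1083.0)⁴ = 7.800×10⁴ W/m².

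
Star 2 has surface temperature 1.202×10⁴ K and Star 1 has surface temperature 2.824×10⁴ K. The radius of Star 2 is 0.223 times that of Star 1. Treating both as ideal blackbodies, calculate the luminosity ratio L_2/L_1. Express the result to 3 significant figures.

L ∝ R²T⁴, so L_2/L_1 = (R_2/R_1)²(T_2/T_1)⁴ = (0.223)² × (1.202×10⁴/2.824×10⁴)⁴ = 0.049729 × 0.0328216 = 1.63×10⁻³.

L_2/L_1 ≈ 1.63×10⁻³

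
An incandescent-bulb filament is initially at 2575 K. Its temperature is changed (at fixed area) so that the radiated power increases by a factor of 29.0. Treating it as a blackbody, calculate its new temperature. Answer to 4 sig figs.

P ∝ T⁴, so T₂/T₁ = (P₂/P₁)^(1/4) = (29.0)^(1/4) = 2.32060.
T₂ = 2575 × 2.32060 = 5976 K.

T₂ ≈ 5976 K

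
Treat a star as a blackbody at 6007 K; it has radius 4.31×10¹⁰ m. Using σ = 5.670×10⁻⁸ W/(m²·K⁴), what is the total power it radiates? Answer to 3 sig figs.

P ≈ 1.72×10³⁰ W

Surface area A = 4πR² = 4π(4.31×10¹⁰ m)² = 2.33434×10²² m².
P = σAT⁴ = 5.670×10⁻⁸ × 2.33434×10²² × (6007)⁴ = 1.72×10³⁰ W.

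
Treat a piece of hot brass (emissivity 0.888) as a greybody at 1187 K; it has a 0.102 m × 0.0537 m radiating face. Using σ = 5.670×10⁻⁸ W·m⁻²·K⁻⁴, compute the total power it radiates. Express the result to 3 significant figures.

Area A = 0.102 × 0.0537 = 5.4774×10⁻³ m².
P = εσAT⁴ = 0.888 × 5.670×10⁻⁸ × 5.4774×10⁻³ × (1187)⁴ = 547 W.

P ≈ 547 W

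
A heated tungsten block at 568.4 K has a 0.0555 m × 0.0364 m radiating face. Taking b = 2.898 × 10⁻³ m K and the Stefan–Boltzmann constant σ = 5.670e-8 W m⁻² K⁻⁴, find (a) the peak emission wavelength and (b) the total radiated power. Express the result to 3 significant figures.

(a) λ_max = b/T = 2.898×10⁻³/568.4 = 5.099×10⁻⁶ m = 5.10 μm.
Area A = 0.0555 × 0.0364 = 2.0202×10⁻³ m².
(b) P = σAT⁴ = 5.670×10⁻⁸×2.0202×10⁻³×(568.4)⁴ = 12.0 W.

λ_max ≈ 5.10 μm; P ≈ 12.0 W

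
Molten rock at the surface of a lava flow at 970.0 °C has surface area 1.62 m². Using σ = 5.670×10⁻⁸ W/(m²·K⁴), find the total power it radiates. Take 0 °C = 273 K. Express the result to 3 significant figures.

T = 970.0 °C + 273 = 1243.0 K.
Area A = 1.62 m².
P = σAT⁴ = 5.670×10⁻⁸ × 1.62 × (1243.0)⁴ = 2.19×10⁵ W.

P ≈ 2.19×10⁵ W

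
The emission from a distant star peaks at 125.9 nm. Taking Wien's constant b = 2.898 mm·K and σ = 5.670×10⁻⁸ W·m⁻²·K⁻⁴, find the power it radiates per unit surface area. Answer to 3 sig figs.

I ≈ 1.59×10¹⁰ W/m²

Wien's law: T = b/λ_max = 2.898×10⁻³/1.259×10⁻⁷ = 23018.3 K.
Then I = σT⁴ = 5.670×10⁻⁸×(23018.3)⁴ = 1.59×10¹⁰ W/m².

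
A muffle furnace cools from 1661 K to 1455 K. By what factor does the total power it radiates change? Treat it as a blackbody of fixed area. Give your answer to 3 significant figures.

P₂/P₁ ≈ 0.589

P ∝ T⁴, so P₂/P₁ = (T₂/T₁)⁴ = (1455/1661)⁴ = (0.875978)⁴ = 0.589.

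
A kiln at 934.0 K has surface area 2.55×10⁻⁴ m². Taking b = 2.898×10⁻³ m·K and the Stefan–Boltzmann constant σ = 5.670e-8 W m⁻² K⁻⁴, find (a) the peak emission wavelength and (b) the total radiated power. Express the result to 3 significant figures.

(a) λ_max = b/T = 2.898×10⁻³/934.0 = 3.103×10⁻⁶ m = 3.10 μm.
Area A = 2.55×10⁻⁴ m².
(b) P = σAT⁴ = 5.670×10⁻⁸×2.55×10⁻⁴×(934.0)⁴ = 11.0 W.

λ_max ≈ 3.10 μm; P ≈ 11.0 W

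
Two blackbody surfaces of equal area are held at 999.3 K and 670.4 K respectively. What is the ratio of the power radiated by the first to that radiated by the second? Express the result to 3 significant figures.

P₁/P₂ ≈ 4.94

With equal areas, P₁/P₂ = (T₁/T₂)⁴ = (999.3/670.4)⁴ = 4.94.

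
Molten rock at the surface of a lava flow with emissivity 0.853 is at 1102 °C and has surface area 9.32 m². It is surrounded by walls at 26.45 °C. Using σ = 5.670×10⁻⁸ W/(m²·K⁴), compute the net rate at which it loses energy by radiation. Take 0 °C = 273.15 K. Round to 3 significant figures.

Net loss ≈ 1.61×10⁶ W

T = 1102 °C + 273.15 = 1375.15 K.
Surroundings: T = 26.45 °C + 273.15 = 299.60 K.
Area A = 9.32 m².
Net radiated power P_net = εσA(T⁴ − T₀⁴) = 0.853×5.670×10⁻⁸×9.32×(1375.15⁴ − 299.60⁴).
T⁴ − T₀⁴ = 3.57602×10¹² − 8.05689×10⁹ = 3.56796×10¹² K⁴, so P_net = 1.61×10⁶ W.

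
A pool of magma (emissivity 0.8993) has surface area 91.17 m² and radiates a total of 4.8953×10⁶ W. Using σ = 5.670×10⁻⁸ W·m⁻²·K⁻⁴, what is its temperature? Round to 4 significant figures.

Area A = 91.17 m².
P = εσAT⁴ ⇒ T = (P/(εσA))^(1/4) = (4.8953×10⁶/(0.8993×5.670×10⁻⁸×91.17))^(1/4) = 1013 K.

T ≈ 1013 K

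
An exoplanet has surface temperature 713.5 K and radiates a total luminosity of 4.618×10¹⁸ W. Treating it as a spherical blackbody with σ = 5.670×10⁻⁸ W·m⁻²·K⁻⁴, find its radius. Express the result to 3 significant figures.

R ≈ 5.00×10⁶ m

L = 4πR²σT⁴ ⇒ R = √(L/(4πσT⁴)).
σT⁴ = 14694.6 W/m², so R = √(4.618×10¹⁸/(4π×14694.6)) = 5.00×10⁶ m.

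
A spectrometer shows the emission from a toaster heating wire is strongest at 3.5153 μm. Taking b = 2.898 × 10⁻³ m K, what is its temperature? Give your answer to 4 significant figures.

Wien's law gives T = b/λ_max = (2.898×10⁻³ m·K)/(3.5153×10⁻⁶ m) = 824.4 K.

T ≈ 824.4 K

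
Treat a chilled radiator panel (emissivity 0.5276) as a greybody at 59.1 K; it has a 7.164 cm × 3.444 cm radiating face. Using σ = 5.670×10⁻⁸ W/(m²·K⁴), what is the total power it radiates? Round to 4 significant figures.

P ≈ 9.004×10⁻⁴ W

Area A = 0.07164 × 0.03444 = 2.46728×10⁻³ m².
P = εσAT⁴ = 0.5276 × 5.670×10⁻⁸ × 2.46728×10⁻³ × (59.1)⁴ = 9.004×10⁻⁴ W.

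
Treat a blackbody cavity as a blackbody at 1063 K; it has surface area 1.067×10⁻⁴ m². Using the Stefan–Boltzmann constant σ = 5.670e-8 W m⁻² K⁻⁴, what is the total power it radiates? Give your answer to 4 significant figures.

Area A = 1.067×10⁻⁴ m².
P = σAT⁴ = 5.670×10⁻⁸ × 1.067×10⁻⁴ × (1063)⁴ = 7.725 W.

P ≈ 7.725 W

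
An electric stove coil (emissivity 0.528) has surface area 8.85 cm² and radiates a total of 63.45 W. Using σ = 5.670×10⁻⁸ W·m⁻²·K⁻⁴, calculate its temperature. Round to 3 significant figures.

T ≈ 1.24×10³ K

Area A = 8.85 cm² = 8.85×10⁻⁴ m².
P = εσAT⁴ ⇒ T = (P/(εσA))^(1/4) = (63.45/(0.528×5.670×10⁻⁸×8.85×10⁻⁴))^(1/4) = 1.24×10³ K.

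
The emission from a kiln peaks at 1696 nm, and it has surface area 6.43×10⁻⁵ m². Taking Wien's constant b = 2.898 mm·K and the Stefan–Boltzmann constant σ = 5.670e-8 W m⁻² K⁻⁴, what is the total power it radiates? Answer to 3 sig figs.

Wien's law: T = b/λ_max = 2.898×10⁻³/1.696×10⁻⁶ = 1708.73 K.
Area A = 6.43×10⁻⁵ m².
Then P = σAT⁴ = 5.670×10⁻⁸×6.43×10⁻⁵×(1708.73)⁴ = 31.1 W.

P ≈ 31.1 W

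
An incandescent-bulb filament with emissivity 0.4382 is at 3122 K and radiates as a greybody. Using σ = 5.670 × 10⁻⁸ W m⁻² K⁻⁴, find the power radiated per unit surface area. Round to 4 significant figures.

I ≈ 2.360×10⁶ W/m²

Stefan–Boltzmann: I = εσT⁴ = 0.4382 × 5.670×10⁻⁸ × (3122)⁴ = 2.360×10⁶ W/m².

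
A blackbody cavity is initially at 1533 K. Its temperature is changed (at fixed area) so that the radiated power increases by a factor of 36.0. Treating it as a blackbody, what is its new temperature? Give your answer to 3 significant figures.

P ∝ T⁴, so T₂/T₁ = (P₂/P₁)^(1/4) = (36.0)^(1/4) = 2.44949.
T₂ = 1533 × 2.44949 = 3.76×10³ K.

T₂ ≈ 3.76×10³ K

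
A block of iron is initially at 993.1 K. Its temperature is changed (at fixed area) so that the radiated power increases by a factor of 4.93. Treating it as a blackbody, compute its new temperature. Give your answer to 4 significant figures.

P ∝ T⁴, so T₂/T₁ = (P₂/P₁)^(1/4) = (4.93)^(1/4) = 1.49009.
T₂ = 993.1 × 1.49009 = 1480 K.

T₂ ≈ 1480 K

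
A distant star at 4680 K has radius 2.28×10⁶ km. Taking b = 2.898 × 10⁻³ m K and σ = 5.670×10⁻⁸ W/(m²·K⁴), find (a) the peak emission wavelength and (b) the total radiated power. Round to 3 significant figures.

λ_max ≈ 619 nm; P ≈ 1.78×10²⁷ W

(a) λ_max = b/T = 2.898×10⁻³/4680 = 6.192×10⁻⁷ m = 619 nm.
Surface area A = 4πR² = 4π(2.28×10⁹ m)² = 6.53250×10¹⁹ m².
(b) P = σAT⁴ = 5.670×10⁻⁸×6.53250×10¹⁹×(4680)⁴ = 1.78×10²⁷ W.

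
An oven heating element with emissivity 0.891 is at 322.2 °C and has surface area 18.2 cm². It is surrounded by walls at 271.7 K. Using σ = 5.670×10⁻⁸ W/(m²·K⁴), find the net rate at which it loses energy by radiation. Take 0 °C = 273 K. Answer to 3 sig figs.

Net loss ≈ 11.0 W

T = 322.2 °C + 273 = 595.2 K.
Area A = 18.2 cm² = 1.82×10⁻³ m².
Net radiated power P_net = εσA(T⁴ − T₀⁴) = 0.891×5.670×10⁻⁸×1.82×10⁻³×(595.2⁴ − 271.7⁴).
T⁴ − T₀⁴ = 1.25502×10¹¹ − 5.44952×10⁹ = 1.20052×10¹¹ K⁴, so P_net = 11.0 W.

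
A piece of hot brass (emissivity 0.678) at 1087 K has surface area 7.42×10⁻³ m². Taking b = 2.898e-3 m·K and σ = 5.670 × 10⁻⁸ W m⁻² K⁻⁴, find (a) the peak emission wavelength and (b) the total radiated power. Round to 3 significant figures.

λ_max ≈ 2.67×10³ nm; P ≈ 398 W

(a) λ_max = b/T = 2.898×10⁻³/1087 = 2.666×10⁻⁶ m = 2.67×10³ nm.
Area A = 7.42×10⁻³ m².
(b) P = εσAT⁴ = 0.678×5.670×10⁻⁸×7.42×10⁻³×(1087)⁴ = 398 W.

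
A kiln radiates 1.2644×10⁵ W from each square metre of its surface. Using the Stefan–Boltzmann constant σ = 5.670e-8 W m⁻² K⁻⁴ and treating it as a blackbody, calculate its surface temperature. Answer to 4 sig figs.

I = σT⁴, so T = (I/σ)^(1/4) = (1.2644×10⁵/(5.670×10⁻⁸))^(1/4) = 1222 K.

T ≈ 1222 K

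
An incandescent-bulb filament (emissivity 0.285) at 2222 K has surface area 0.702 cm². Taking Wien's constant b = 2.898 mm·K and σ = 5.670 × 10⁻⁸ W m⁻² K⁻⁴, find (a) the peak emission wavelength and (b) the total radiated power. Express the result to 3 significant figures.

(a) λ_max = b/T = 2.898×10⁻³/2222 = 1.304×10⁻⁶ m = 1.30 μm.
Area A = 0.702 cm² = 7.02×10⁻⁵ m².
(b) P = εσAT⁴ = 0.285×5.670×10⁻⁸×7.02×10⁻⁵×(2222)⁴ = 27.7 W.

λ_max ≈ 1.30 μm; P ≈ 27.7 W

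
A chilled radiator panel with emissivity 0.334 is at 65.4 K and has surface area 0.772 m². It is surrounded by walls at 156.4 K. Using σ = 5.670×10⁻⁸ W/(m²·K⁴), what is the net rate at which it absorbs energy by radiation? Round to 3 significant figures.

Area A = 0.772 m².
Net radiated power P_net = εσA(T⁴ − T₀⁴) = 0.334×5.670×10⁻⁸×0.772×(65.4⁴ − 156.4⁴).
T⁴ − T₀⁴ = 1.82941×10⁷ − 5.98339×10⁸ = -5.80045×10⁸ K⁴, so P_net = -8.48 W — negative, meaning a net gain of 8.48 W.

Net gain ≈ 8.48 W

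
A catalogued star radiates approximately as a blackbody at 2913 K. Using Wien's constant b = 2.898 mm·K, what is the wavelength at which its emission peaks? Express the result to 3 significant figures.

Wien's displacement law: λ_max = b/T = (2.898×10⁻³ m·K)/(2913 K) = 9.949×10⁻⁷ m.
That is 995 nm, in the infrared range.

λ_max ≈ 995 nm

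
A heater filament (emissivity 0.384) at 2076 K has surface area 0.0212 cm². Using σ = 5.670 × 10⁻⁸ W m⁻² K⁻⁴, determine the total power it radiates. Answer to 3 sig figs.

P ≈ 0.857 W

Area A = 0.0212 cm² = 2.12×10⁻⁶ m².
P = εσAT⁴ = 0.384 × 5.670×10⁻⁸ × 2.12×10⁻⁶ × (2076)⁴ = 0.857 W.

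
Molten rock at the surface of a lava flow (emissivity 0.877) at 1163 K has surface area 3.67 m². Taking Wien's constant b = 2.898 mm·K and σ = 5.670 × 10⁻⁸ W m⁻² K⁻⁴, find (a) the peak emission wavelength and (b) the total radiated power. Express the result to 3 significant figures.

(a) λ_max = b/T = 2.898×10⁻³/1163 = 2.492×10⁻⁶ m = 2.49 μm.
Area A = 3.67 m².
(b) P = εσAT⁴ = 0.877×5.670×10⁻⁸×3.67×(1163)⁴ = 3.34×10⁵ W.

λ_max ≈ 2.49 μm; P ≈ 3.34×10⁵ W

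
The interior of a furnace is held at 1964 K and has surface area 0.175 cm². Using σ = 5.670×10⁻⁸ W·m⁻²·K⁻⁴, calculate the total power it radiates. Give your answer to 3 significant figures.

P ≈ 14.8 W

Area A = 0.175 cm² = 1.75×10⁻⁵ m².
P = σAT⁴ = 5.670×10⁻⁸ × 1.75×10⁻⁵ × (1964)⁴ = 14.8 W.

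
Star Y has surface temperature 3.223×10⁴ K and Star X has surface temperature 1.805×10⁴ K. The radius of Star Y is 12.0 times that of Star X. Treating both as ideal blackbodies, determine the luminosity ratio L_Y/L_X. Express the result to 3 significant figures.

L_Y/L_X ≈ 1.46×10³

L ∝ R²T⁴, so L_Y/L_X = (R_Y/R_X)²(T_Y/T_X)⁴ = (12.0)² × (3.223×10⁴/1.805×10⁴)⁴ = 144 × 10.1656 = 1.46×10³.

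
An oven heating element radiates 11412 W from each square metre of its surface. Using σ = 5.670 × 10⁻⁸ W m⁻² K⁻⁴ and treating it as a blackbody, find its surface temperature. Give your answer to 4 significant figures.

T ≈ 669.8 K

I = σT⁴, so T = (I/σ)^(1/4) = (11412/(5.670×10⁻⁸))^(1/4) = 669.8 K.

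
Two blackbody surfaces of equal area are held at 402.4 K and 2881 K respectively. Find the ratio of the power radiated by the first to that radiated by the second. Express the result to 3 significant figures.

P₁/P₂ ≈ 3.81×10⁻⁴

With equal areas, P₁/P₂ = (T₁/T₂)⁴ = (402.4/2881)⁴ = 3.81×10⁻⁴.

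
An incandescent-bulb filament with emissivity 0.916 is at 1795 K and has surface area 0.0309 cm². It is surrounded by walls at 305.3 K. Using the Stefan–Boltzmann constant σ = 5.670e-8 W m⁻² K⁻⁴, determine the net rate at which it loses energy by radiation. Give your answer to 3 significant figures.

Net loss ≈ 1.66 W

Area A = 0.0309 cm² = 3.09×10⁻⁶ m².
Net radiated power P_net = εσA(T⁴ − T₀⁴) = 0.916×5.670×10⁻⁸×3.09×10⁻⁶×(1795⁴ − 305.3⁴).
T⁴ − T₀⁴ = 1.03814×10¹³ − 8.68775×10⁹ = 1.03727×10¹³ K⁴, so P_net = 1.66 W.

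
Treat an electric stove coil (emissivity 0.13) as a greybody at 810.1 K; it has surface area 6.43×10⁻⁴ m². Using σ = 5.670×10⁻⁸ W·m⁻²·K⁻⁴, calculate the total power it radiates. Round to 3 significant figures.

P ≈ 2.04 W

Area A = 6.43×10⁻⁴ m².
P = εσAT⁴ = 0.13 × 5.670×10⁻⁸ × 6.43×10⁻⁴ × (810.1)⁴ = 2.04 W.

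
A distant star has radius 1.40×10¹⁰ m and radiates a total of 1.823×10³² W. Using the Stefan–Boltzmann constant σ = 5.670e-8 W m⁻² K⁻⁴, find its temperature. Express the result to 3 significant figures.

Surface area A = 4πR² = 4π(1.40×10¹⁰ m)² = 2.46301×10²¹ m².
P = σAT⁴ ⇒ T = (P/(σA))^(1/4) = (1.823×10³²/(5.670×10⁻⁸×2.46301×10²¹))^(1/4) = 3.38×10⁴ K.

T ≈ 3.38×10⁴ K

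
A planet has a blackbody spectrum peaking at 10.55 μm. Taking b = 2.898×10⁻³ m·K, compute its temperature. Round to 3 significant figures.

Wien's law gives T = b/λ_max = (2.898×10⁻³ m·K)/(1.055×10⁻⁵ m) = 275 K.

T ≈ 275 K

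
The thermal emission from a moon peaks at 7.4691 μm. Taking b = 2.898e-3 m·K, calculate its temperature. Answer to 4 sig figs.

Wien's law gives T = b/λ_max = (2.898×10⁻³ m·K)/(7.4691×10⁻⁶ m) = 388.0 K.

T ≈ 388.0 K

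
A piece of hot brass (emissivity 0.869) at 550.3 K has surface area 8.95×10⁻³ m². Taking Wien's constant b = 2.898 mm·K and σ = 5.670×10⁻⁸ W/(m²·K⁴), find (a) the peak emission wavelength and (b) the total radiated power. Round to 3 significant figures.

λ_max ≈ 5.27 μm; P ≈ 40.4 W

(a) λ_max = b/T = 2.898×10⁻³/550.3 = 5.266×10⁻⁶ m = 5.27 μm.
Area A = 8.95×10⁻³ m².
(b) P = εσAT⁴ = 0.869×5.670×10⁻⁸×8.95×10⁻³×(550.3)⁴ = 40.4 W.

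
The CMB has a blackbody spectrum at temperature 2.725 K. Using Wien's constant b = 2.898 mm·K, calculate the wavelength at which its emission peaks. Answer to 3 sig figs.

Wien's displacement law: λ_max = b/T = (2.898×10⁻³ m·K)/(2.725 K) = 1.063×10⁻³ m.
That is 1.06 mm, in the microwave range.

λ_max ≈ 1.06 mm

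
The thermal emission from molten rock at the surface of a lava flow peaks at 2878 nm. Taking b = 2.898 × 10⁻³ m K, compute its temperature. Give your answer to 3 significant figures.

T ≈ 1.01×10³ K

Wien's law gives T = b/λ_max = (2.898×10⁻³ m·K)/(2.878×10⁻⁶ m) = 1.01×10³ K.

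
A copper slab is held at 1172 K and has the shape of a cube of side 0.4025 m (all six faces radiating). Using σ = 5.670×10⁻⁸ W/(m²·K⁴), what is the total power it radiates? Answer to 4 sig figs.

P ≈ 1.040×10⁵ W

Area A = 6s² = 6×(0.4025 m)² = 0.972038 m².
P = σAT⁴ = 5.670×10⁻⁸ × 0.972038 × (1172)⁴ = 1.040×10⁵ W.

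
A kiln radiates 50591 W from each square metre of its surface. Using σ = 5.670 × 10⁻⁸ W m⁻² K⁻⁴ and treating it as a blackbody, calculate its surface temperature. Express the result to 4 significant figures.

T ≈ 971.9 K

I = σT⁴, so T = (I/σ)^(1/4) = (50591/(5.670×10⁻⁸))^(1/4) = 971.9 K.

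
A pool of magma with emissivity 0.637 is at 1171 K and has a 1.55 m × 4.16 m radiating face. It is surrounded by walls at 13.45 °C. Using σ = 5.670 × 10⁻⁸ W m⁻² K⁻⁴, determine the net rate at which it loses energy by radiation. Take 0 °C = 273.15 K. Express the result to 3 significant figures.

Net loss ≈ 4.36×10⁵ W

Surroundings: T = 13.45 °C + 273.15 = 286.60 K.
Area A = 1.55 × 4.16 = 6.448 m².
Net radiated power P_net = εσA(T⁴ − T₀⁴) = 0.637×5.670×10⁻⁸×6.448×(1171⁴ − 286.60⁴).
T⁴ − T₀⁴ = 1.88030×10¹² − 6.74691×10⁹ = 1.87355×10¹² K⁴, so P_net = 4.36×10⁵ W.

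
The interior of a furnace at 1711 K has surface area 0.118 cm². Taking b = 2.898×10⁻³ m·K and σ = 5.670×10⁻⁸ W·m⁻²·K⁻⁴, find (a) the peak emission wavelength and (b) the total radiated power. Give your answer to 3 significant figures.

(a) λ_max = b/T = 2.898×10⁻³/1711 = 1.694×10⁻⁶ m = 1.69 μm.
Area A = 0.118 cm² = 1.18×10⁻⁵ m².
(b) P = σAT⁴ = 5.670×10⁻⁸×1.18×10⁻⁵×(1711)⁴ = 5.73 W.

λ_max ≈ 1.69 μm; P ≈ 5.73 W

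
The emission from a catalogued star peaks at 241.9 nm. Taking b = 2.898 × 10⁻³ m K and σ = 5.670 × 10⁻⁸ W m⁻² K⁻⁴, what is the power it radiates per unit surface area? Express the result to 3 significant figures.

Wien's law: T = b/λ_max = 2.898×10⁻³/2.419×10⁻⁷ = 11980.2 K.
Then I = σT⁴ = 5.670×10⁻⁸×(11980.2)⁴ = 1.17×10⁹ W/m².

I ≈ 1.17×10⁹ W/m²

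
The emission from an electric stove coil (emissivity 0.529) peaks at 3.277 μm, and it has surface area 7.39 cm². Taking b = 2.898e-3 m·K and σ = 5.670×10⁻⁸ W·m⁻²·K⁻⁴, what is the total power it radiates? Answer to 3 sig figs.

P ≈ 13.6 W

Wien's law: T = b/λ_max = 2.898×10⁻³/3.277×10⁻⁶ = 884.345 K.
Area A = 7.39 cm² = 7.39×10⁻⁴ m².
Then P = εσAT⁴ = 0.529×5.670×10⁻⁸×7.39×10⁻⁴×(884.345)⁴ = 13.6 W.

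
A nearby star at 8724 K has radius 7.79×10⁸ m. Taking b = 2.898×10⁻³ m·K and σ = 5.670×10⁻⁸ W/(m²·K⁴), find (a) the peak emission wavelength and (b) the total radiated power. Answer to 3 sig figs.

(a) λ_max = b/T = 2.898×10⁻³/8724 = 3.322×10⁻⁷ m = 332 nm.
Surface area A = 4πR² = 4π(7.79×10⁸ m)² = 7.62579×10¹⁸ m².
(b) P = σAT⁴ = 5.670×10⁻⁸×7.62579×10¹⁸×(8724)⁴ = 2.50×10²⁷ W.

λ_max ≈ 332 nm; P ≈ 2.50×10²⁷ W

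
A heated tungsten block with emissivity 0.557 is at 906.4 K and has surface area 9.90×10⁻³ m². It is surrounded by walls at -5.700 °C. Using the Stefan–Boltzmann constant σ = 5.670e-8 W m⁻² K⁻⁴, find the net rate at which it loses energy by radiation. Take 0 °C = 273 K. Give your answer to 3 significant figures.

Surroundings: T = -5.700 °C + 273 = 267.300 K.
Area A = 9.90×10⁻³ m².
Net radiated power P_net = εσA(T⁴ − T₀⁴) = 0.557×5.670×10⁻⁸×9.90×10⁻³×(906.4⁴ − 267.300⁴).
T⁴ − T₀⁴ = 6.74962×10¹¹ − 5.10500×10⁹ = 6.69857×10¹¹ K⁴, so P_net = 209 W.

Net loss ≈ 209 W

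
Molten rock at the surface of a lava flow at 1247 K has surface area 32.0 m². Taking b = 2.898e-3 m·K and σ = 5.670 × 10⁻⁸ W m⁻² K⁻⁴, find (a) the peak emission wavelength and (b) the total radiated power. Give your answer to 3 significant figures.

λ_max ≈ 2.32×10³ nm; P ≈ 4.39×10⁶ W

(a) λ_max = b/T = 2.898×10⁻³/1247 = 2.324×10⁻⁶ m = 2.32×10³ nm.
Area A = 32.0 m².
(b) P = σAT⁴ = 5.670×10⁻⁸×32.0×(1247)⁴ = 4.39×10⁶ W.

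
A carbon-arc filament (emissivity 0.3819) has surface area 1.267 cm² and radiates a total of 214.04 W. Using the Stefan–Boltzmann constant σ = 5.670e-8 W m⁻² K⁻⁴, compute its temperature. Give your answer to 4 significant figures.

T ≈ 2972 K

Area A = 1.267 cm² = 1.267×10⁻⁴ m².
P = εσAT⁴ ⇒ T = (P/(εσA))^(1/4) = (214.04/(0.3819×5.670×10⁻⁸×1.267×10⁻⁴))^(1/4) = 2972 K.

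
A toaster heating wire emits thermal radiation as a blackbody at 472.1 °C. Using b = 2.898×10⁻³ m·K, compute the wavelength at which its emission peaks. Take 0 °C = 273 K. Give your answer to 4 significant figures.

T = 472.1 °C + 273 = 745.1 K.
Wien's displacement law: λ_max = b/T = (2.898×10⁻³ m·K)/(745.1 K) = 3.8894×10⁻⁶ m.
That is 3.889 μm, in the infrared range.

λ_max ≈ 3.889 μm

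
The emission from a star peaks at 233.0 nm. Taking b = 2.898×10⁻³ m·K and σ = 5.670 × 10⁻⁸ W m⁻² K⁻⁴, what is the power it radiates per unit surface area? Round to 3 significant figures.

Wien's law: T = b/λ_max = 2.898×10⁻³/2.330×10⁻⁷ = 12437.8 K.
Then I = σT⁴ = 5.670×10⁻⁸×(12437.8)⁴ = 1.36×10⁹ W/m².

I ≈ 1.36×10⁹ W/m²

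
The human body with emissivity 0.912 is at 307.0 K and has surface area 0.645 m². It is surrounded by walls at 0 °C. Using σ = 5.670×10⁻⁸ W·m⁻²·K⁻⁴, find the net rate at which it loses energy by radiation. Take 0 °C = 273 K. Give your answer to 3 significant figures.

Net loss ≈ 111 W

Surroundings: T = 0 °C + 273 = 273 K.
Area A = 0.645 m².
Net radiated power P_net = εσA(T⁴ − T₀⁴) = 0.912×5.670×10⁻⁸×0.645×(307.0⁴ − 273⁴).
T⁴ − T₀⁴ = 8.88287×10⁹ − 5.55457×10⁹ = 3.32830×10⁹ K⁴, so P_net = 111 W.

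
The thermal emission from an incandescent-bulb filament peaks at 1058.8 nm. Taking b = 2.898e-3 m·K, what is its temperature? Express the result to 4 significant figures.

Wien's law gives T = b/λ_max = (2.898×10⁻³ m·K)/(1.0588×10⁻⁶ m) = 2737 K.

T ≈ 2737 K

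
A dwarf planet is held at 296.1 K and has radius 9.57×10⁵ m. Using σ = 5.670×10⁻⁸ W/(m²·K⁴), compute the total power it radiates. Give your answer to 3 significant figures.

Surface area A = 4πR² = 4π(9.57×10⁵ m)² = 1.15089×10¹³ m².
P = σAT⁴ = 5.670×10⁻⁸ × 1.15089×10¹³ × (296.1)⁴ = 5.02×10¹⁵ W.

P ≈ 5.02×10¹⁵ W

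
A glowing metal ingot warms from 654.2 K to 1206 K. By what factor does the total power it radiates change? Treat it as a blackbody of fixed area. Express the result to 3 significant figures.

P₂/P₁ ≈ 11.5

P ∝ T⁴, so P₂/P₁ = (T₂/T₁)⁴ = (1206/654.2)⁴ = (1.84347)⁴ = 11.5.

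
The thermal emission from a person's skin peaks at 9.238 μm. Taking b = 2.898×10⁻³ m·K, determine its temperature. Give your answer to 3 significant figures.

Wien's law gives T = b/λ_max = (2.898×10⁻³ m·K)/(9.238×10⁻⁶ m) = 314 K.

T ≈ 314 K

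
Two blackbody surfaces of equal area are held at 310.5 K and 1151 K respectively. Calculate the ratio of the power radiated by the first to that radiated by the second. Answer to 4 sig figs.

With equal areas, P₁/P₂ = (T₁/T₂)⁴ = (310.5/1151)⁴ = 5.296×10⁻³.

P₁/P₂ ≈ 5.296×10⁻³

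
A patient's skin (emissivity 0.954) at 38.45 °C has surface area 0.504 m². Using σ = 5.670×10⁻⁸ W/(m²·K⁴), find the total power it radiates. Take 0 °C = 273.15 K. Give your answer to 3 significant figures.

P ≈ 257 W

T = 38.45 °C + 273.15 = 311.60 K.
Area A = 0.504 m².
P = εσAT⁴ = 0.954 × 5.670×10⁻⁸ × 0.504 × (311.60)⁴ = 257 W.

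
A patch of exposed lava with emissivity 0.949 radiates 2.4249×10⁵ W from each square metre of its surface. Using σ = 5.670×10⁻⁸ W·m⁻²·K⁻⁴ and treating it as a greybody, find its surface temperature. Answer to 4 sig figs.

I = εσT⁴, so T = (I/εσ)^(1/4) = (2.4249×10⁵/(0.949×5.670×10⁻⁸))^(1/4) = 1457 K.

T ≈ 1457 K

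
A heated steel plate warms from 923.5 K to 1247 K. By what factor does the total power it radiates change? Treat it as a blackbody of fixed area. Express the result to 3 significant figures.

P ∝ T⁴, so P₂/P₁ = (T₂/T₁)⁴ = (1247/923.5)⁴ = (1.35030)⁴ = 3.32.

P₂/P₁ ≈ 3.32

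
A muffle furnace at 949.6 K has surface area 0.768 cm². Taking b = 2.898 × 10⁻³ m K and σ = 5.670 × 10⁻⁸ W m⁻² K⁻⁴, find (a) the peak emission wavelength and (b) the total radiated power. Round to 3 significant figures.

λ_max ≈ 3.05 μm; P ≈ 3.54 W

(a) λ_max = b/T = 2.898×10⁻³/949.6 = 3.052×10⁻⁶ m = 3.05 μm.
Area A = 0.768 cm² = 7.68×10⁻⁵ m².
(b) P = σAT⁴ = 5.670×10⁻⁸×7.68×10⁻⁵×(949.6)⁴ = 3.54 W.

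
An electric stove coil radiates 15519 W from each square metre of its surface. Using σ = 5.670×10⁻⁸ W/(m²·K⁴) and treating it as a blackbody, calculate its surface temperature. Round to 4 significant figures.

T ≈ 723.3 K

I = σT⁴, so T = (I/σ)^(1/4) = (15519/(5.670×10⁻⁸))^(1/4) = 723.3 K.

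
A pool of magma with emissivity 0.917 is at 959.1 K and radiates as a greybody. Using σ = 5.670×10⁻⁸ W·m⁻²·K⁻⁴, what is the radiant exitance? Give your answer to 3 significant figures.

I ≈ 4.40×10⁴ W/m²

Stefan–Boltzmann: I = εσT⁴ = 0.917 × 5.670×10⁻⁸ × (959.1)⁴ = 4.40×10⁴ W/m².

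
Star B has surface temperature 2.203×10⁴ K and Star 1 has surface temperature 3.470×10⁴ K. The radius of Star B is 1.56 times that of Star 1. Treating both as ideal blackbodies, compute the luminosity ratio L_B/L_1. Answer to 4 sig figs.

L_B/L_1 ≈ 0.3954

L ∝ R²T⁴, so L_B/L_1 = (R_B/R_1)²(T_B/T_1)⁴ = (1.56)² × (2.203×10⁴/3.470×10⁴)⁴ = 2.4336 × 0.162458 = 0.3954.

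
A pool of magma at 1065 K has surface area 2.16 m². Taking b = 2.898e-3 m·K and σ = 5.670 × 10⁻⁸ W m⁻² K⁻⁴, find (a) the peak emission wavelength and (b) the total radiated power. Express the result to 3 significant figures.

(a) λ_max = b/T = 2.898×10⁻³/1065 = 2.721×10⁻⁶ m = 2.72 μm.
Area A = 2.16 m².
(b) P = σAT⁴ = 5.670×10⁻⁸×2.16×(1065)⁴ = 1.58×10⁵ W.

λ_max ≈ 2.72 μm; P ≈ 1.58×10⁵ W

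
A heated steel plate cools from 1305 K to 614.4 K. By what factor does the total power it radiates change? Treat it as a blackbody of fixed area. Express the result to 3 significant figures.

P₂/P₁ ≈ 0.0491

P ∝ T⁴, so P₂/P₁ = (T₂/T₁)⁴ = (614.4/1305)⁴ = (0.470805)⁴ = 0.0491.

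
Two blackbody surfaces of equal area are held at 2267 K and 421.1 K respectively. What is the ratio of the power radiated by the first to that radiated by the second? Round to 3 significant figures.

With equal areas, P₁/P₂ = (T₁/T₂)⁴ = (2267/421.1)⁴ = 840.

P₁/P₂ ≈ 840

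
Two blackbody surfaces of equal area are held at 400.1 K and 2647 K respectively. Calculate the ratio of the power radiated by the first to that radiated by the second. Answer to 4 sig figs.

With equal areas, P₁/P₂ = (T₁/T₂)⁴ = (400.1/2647)⁴ = 5.220×10⁻⁴.

P₁/P₂ ≈ 5.220×10⁻⁴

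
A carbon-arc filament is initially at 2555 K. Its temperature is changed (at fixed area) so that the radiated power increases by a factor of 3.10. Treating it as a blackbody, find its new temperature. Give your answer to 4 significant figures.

T₂ ≈ 3390 K

P ∝ T⁴, so T₂/T₁ = (P₂/P₁)^(1/4) = (3.10)^(1/4) = 1.32691.
T₂ = 2555 × 1.32691 = 3390 K.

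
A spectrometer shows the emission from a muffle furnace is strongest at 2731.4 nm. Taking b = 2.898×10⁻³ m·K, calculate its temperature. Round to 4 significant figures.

Wien's law gives T = b/λ_max = (2.898×10⁻³ m·K)/(2.7314×10⁻⁶ m) = 1061 K.

T ≈ 1061 K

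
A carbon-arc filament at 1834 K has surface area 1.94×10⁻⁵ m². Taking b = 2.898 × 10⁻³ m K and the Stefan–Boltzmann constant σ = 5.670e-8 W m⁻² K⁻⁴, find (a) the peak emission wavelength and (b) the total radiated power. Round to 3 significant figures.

λ_max ≈ 1.58×10³ nm; P ≈ 12.4 W

(a) λ_max = b/T = 2.898×10⁻³/1834 = 1.580×10⁻⁶ m = 1.58×10³ nm.
Area A = 1.94×10⁻⁵ m².
(b) P = σAT⁴ = 5.670×10⁻⁸×1.94×10⁻⁵×(1834)⁴ = 12.4 W.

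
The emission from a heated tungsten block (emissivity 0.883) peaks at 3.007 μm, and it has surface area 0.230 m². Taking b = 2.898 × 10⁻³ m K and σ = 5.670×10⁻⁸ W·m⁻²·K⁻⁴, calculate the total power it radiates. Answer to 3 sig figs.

P ≈ 9.93×10³ W

Wien's law: T = b/λ_max = 2.898×10⁻³/3.007×10⁻⁶ = 963.751 K.
Area A = 0.230 m².
Then P = εσAT⁴ = 0.883×5.670×10⁻⁸×0.230×(963.751)⁴ = 9.93×10³ W.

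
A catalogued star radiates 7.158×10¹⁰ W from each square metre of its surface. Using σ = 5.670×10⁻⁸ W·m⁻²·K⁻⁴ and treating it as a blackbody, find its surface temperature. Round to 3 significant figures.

T ≈ 3.35×10⁴ K

I = σT⁴, so T = (I/σ)^(1/4) = (7.158×10¹⁰/(5.670×10⁻⁸))^(1/4) = 3.35×10⁴ K.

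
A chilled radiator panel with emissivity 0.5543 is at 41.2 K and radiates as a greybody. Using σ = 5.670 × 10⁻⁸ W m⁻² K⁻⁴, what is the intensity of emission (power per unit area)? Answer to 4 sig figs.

Stefan–Boltzmann: I = εσT⁴ = 0.5543 × 5.670×10⁻⁸ × (41.2)⁴ = 0.09056 W/m².

I ≈ 0.09056 W/m²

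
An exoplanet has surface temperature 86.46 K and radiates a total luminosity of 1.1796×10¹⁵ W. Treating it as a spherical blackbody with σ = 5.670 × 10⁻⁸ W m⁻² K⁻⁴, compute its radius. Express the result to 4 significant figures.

R ≈ 5.443×10⁶ m

L = 4πR²σT⁴ ⇒ R = √(L/(4πσT⁴)).
σT⁴ = 3.16843 W/m², so R = √(1.1796×10¹⁵/(4π×3.16843)) = 5.443×10⁶ m.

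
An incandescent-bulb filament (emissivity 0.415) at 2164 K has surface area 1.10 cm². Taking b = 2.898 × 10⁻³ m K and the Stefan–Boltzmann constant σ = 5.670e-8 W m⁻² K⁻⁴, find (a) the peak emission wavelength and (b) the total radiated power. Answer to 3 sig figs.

(a) λ_max = b/T = 2.898×10⁻³/2164 = 1.339×10⁻⁶ m = 1.34 μm.
Area A = 1.10 cm² = 1.10×10⁻⁴ m².
(b) P = εσAT⁴ = 0.415×5.670×10⁻⁸×1.10×10⁻⁴×(2164)⁴ = 56.8 W.

λ_max ≈ 1.34 μm; P ≈ 56.8 W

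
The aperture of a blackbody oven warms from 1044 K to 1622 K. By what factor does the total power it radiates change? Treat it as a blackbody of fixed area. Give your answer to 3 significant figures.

P ∝ T⁴, so P₂/P₁ = (T₂/T₁)⁴ = (1622/1044)⁴ = (1.55364)⁴ = 5.83.

P₂/P₁ ≈ 5.83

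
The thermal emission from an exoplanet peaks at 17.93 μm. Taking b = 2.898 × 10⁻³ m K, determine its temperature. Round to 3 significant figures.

T ≈ 162 K

Wien's law gives T = b/λ_max = (2.898×10⁻³ m·K)/(1.793×10⁻⁵ m) = 162 K.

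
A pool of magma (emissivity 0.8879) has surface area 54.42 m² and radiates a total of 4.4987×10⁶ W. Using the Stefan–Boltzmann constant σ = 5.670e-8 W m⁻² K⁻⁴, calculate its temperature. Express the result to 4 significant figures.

Area A = 54.42 m².
P = εσAT⁴ ⇒ T = (P/(εσA))^(1/4) = (4.4987×10⁶/(0.8879×5.670×10⁻⁸×54.42))^(1/4) = 1132 K.

T ≈ 1132 K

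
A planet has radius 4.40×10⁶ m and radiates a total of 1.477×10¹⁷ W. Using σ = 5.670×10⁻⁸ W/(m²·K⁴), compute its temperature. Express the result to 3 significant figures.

Surface area A = 4πR² = 4π(4.40×10⁶ m)² = 2.43285×10¹⁴ m².
P = σAT⁴ ⇒ T = (P/(σA))^(1/4) = (1.477×10¹⁷/(5.670×10⁻⁸×2.43285×10¹⁴))^(1/4) = 322 K.

T ≈ 322 K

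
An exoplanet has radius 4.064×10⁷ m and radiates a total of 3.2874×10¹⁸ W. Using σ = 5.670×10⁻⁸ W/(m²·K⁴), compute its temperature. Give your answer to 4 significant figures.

Surface area A = 4πR² = 4π(4.064×10⁷ m)² = 2.07547×10¹⁶ m².
P = σAT⁴ ⇒ T = (P/(σA))^(1/4) = (3.2874×10¹⁸/(5.670×10⁻⁸×2.07547×10¹⁶))^(1/4) = 229.9 K.

T ≈ 229.9 K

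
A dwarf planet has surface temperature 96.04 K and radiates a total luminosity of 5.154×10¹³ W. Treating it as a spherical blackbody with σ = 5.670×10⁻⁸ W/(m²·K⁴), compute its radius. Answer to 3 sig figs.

R ≈ 9.22×10⁵ m

L = 4πR²σT⁴ ⇒ R = √(L/(4πσT⁴)).
σT⁴ = 4.82383 W/m², so R = √(5.154×10¹³/(4π×4.82383)) = 9.22×10⁵ m.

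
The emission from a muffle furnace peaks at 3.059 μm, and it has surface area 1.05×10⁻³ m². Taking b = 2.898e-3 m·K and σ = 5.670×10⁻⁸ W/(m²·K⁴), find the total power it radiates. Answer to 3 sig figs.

P ≈ 48.0 W

Wien's law: T = b/λ_max = 2.898×10⁻³/3.059×10⁻⁶ = 947.368 K.
Area A = 1.05×10⁻³ m².
Then P = σAT⁴ = 5.670×10⁻⁸×1.05×10⁻³×(947.368)⁴ = 48.0 W.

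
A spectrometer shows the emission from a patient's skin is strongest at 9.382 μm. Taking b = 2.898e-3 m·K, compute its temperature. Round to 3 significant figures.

Wien's law gives T = b/λ_max = (2.898×10⁻³ m·K)/(9.382×10⁻⁶ m) = 309 K.

T ≈ 309 K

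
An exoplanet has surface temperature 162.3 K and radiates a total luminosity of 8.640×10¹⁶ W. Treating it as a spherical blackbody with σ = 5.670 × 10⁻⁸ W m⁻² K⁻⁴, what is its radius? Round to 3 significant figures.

R ≈ 1.32×10⁷ m

L = 4πR²σT⁴ ⇒ R = √(L/(4πσT⁴)).
σT⁴ = 39.3421 W/m², so R = √(8.640×10¹⁶/(4π×39.3421)) = 1.32×10⁷ m.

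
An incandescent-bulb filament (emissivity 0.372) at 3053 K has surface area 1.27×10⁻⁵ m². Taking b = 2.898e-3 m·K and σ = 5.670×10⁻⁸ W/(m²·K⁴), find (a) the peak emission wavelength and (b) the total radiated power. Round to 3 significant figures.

λ_max ≈ 0.949 μm; P ≈ 23.3 W

(a) λ_max = b/T = 2.898×10⁻³/3053 = 9.492×10⁻⁷ m = 0.949 μm.
Area A = 1.27×10⁻⁵ m².
(b) P = εσAT⁴ = 0.372×5.670×10⁻⁸×1.27×10⁻⁵×(3053)⁴ = 23.3 W.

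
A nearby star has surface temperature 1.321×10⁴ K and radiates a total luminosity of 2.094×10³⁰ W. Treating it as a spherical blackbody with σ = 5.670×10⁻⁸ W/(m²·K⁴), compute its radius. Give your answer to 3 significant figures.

L = 4πR²σT⁴ ⇒ R = √(L/(4πσT⁴)).
σT⁴ = 1.72661×10⁹ W/m², so R = √(2.094×10³⁰/(4π×1.72661×10⁹)) = 9.82×10⁹ m.

R ≈ 9.82×10⁹ m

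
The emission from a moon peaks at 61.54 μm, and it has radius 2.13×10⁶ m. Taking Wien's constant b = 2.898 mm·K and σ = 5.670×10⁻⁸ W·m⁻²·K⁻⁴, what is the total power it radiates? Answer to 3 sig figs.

Wien's law: T = b/λ_max = 2.898×10⁻³/6.154×10⁻⁵ = 47.0913 K.
Surface area A = 4πR² = 4π(2.13×10⁶ m)² = 5.70124×10¹³ m².
Then P = σAT⁴ = 5.670×10⁻⁸×5.70124×10¹³×(47.0913)⁴ = 1.59×10¹³ W.

P ≈ 1.59×10¹³ W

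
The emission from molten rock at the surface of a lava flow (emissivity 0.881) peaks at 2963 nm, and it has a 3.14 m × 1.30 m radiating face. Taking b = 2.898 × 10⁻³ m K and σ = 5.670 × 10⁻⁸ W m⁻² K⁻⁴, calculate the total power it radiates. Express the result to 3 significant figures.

P ≈ 1.87×10⁵ W

Wien's law: T = b/λ_max = 2.898×10⁻³/2.963×10⁻⁶ = 978.063 K.
Area A = 3.14 × 1.30 = 4.082 m².
Then P = εσAT⁴ = 0.881×5.670×10⁻⁸×4.082×(978.063)⁴ = 1.87×10⁵ W.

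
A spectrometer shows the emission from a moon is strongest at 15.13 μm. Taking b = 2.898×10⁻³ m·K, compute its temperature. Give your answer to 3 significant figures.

Wien's law gives T = b/λ_max = (2.898×10⁻³ m·K)/(1.513×10⁻⁵ m) = 192 K.

T ≈ 192 K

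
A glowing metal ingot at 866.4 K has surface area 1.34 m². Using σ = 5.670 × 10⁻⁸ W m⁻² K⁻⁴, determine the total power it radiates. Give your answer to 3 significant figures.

Area A = 1.34 m².
P = σAT⁴ = 5.670×10⁻⁸ × 1.34 × (866.4)⁴ = 4.28×10⁴ W.

P ≈ 4.28×10⁴ W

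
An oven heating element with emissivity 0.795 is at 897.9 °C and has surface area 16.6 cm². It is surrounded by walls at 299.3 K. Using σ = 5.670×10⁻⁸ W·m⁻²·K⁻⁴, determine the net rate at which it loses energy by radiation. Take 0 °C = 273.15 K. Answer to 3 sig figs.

Net loss ≈ 140 W

T = 897.9 °C + 273.15 = 1171.05 K.
Area A = 16.6 cm² = 1.66×10⁻³ m².
Net radiated power P_net = εσA(T⁴ − T₀⁴) = 0.795×5.670×10⁻⁸×1.66×10⁻³×(1171.05⁴ − 299.3⁴).
T⁴ − T₀⁴ = 1.88062×10¹² − 8.02466×10⁹ = 1.87260×10¹² K⁴, so P_net = 140 W.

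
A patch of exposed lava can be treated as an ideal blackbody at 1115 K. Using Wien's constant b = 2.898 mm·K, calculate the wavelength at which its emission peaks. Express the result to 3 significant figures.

λ_max ≈ 2.60×10³ nm

Wien's displacement law: λ_max = b/T = (2.898×10⁻³ m·K)/(1115 K) = 2.599×10⁻⁶ m.
That is 2.60×10³ nm, in the infrared range.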